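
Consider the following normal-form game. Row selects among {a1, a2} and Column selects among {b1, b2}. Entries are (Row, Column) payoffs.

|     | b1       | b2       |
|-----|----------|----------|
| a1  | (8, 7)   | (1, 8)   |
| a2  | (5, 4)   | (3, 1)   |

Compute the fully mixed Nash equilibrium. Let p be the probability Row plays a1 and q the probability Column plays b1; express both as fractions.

Each player's mixing probability is pinned down by making the *other* player indifferent.
Column indifferent between b1 and b2: p·7 + (1−p)·4 = p·8 + (1−p)·1 ⟹ 4 + 3p = 1 + 7p ⟹ p = 3/4.
Row indifferent between a1 and a2: q·8 + (1−q)·1 = q·5 + (1−q)·3 ⟹ 1 + 7q = 3 + 2q ⟹ q = 2/5.

p = 3/4, q = 2/5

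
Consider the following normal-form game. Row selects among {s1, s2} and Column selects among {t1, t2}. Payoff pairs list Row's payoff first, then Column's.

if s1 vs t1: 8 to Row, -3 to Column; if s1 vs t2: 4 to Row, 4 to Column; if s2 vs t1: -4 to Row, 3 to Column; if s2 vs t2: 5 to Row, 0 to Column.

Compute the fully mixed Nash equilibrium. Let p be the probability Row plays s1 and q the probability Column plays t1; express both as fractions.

In a mixed NE each player is indifferent between their pure strategies, so the opponent's mix sets the indifference.
Column indifferent between t1 and t2: p·(-3) + (1−p)·3 = p·4 + (1−p)·0 ⟹ 3 + (-6)p = 0 + 4p ⟹ p = 3/10.
Row indifferent between s1 and s2: q·8 + (1−q)·4 = q·(-4) + (1−q)·5 ⟹ 4 + 4q = 5 + (-9)q ⟹ q = 1/13.

p = 3/10, q = 1/13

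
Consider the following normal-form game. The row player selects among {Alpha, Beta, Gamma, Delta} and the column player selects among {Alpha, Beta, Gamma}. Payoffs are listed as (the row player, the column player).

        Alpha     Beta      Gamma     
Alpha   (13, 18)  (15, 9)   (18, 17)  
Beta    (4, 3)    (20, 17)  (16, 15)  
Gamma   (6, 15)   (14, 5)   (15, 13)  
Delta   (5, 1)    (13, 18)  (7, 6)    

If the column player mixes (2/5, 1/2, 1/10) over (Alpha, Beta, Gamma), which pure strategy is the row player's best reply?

Alpha

The row player's best reply maximizes expected payoff against the mix.
Alpha: (2/5)·13 + (1/2)·15 + (1/10)·18 = 29/2
Beta: (2/5)·4 + (1/2)·20 + (1/10)·16 = 66/5
Gamma: (2/5)·6 + (1/2)·14 + (1/10)·15 = 109/10
Delta: (2/5)·5 + (1/2)·13 + (1/10)·7 = 46/5
Highest expected payoff is 29/2, from Alpha.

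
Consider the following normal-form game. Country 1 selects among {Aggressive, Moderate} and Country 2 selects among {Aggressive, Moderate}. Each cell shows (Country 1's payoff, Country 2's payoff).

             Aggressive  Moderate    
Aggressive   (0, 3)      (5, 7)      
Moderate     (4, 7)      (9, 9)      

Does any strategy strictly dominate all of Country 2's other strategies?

Moderate

A strategy is strictly dominant if it gives Country 2 a strictly higher payoff than every other strategy, against every choice by the opponent.
Moderate strictly dominates: vs Aggressive: 7 > 3; vs Moderate: 9 > 7.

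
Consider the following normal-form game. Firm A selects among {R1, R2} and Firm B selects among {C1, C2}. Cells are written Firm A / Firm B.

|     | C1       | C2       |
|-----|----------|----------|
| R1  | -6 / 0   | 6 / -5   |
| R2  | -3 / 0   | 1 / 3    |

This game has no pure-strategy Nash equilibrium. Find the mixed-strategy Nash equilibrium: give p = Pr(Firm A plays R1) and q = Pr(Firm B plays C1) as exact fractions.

Each player's mixing probability is pinned down by making the *other* player indifferent.
Firm B indifferent between C1 and C2: p·0 + (1−p)·0 = p·(-5) + (1−p)·3 ⟹ 0 + 0p = 3 + (-8)p ⟹ p = 3/8.
Firm A indifferent between R1 and R2: q·(-6) + (1−q)·6 = q·(-3) + (1−q)·1 ⟹ 6 + (-12)q = 1 + (-4)q ⟹ q = 5/8.

p = 3/8, q = 5/8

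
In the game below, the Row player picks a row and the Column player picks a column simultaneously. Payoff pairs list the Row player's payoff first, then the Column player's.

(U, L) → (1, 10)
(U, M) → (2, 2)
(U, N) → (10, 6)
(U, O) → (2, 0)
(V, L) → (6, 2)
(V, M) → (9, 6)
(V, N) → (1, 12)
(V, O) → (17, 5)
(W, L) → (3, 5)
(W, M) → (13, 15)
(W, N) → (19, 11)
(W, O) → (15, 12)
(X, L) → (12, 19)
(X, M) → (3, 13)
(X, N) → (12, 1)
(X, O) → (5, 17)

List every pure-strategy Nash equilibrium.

A profile is a Nash equilibrium when each player is best-responding to the other.
The Row player's best responses — vs L: X (payoff 12); vs M: W (payoff 13); vs N: W (payoff 19); vs O: V (payoff 17).
The Column player's best responses — vs U: L (payoff 10); vs V: N (payoff 12); vs W: M (payoff 15); vs X: L (payoff 19).
Mutual best responses occur at (W, M) and (X, L); at each, neither player gains by switching.

(W, M) and (X, L)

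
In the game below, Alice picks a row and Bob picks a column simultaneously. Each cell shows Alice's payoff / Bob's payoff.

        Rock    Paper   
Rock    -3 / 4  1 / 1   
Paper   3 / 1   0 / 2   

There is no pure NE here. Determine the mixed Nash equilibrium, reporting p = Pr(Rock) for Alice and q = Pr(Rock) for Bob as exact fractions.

p = 1/4, q = 1/7

In a mixed NE each player is indifferent between their pure strategies, so the opponent's mix sets the indifference.
Bob indifferent between Rock and Paper: p·4 + (1−p)·1 = p·1 + (1−p)·2 ⟹ 1 + 3p = 2 + (-1)p ⟹ p = 1/4.
Alice indifferent between Rock and Paper: q·(-3) + (1−q)·1 = q·3 + (1−q)·0 ⟹ 1 + (-4)q = 0 + 3q ⟹ q = 1/7.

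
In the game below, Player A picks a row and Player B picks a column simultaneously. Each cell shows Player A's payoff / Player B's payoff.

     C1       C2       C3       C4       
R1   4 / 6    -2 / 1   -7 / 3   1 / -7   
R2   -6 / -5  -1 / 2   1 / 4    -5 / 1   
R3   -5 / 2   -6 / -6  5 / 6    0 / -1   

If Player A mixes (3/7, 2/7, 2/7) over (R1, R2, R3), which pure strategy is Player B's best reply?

Player B's best reply maximizes expected payoff against the mix.
C1: (3/7)·6 + (2/7)·(-5) + (2/7)·2 = 12/7
C2: (3/7)·1 + (2/7)·2 + (2/7)·(-6) = -5/7
C3: (3/7)·3 + (2/7)·4 + (2/7)·6 = 29/7
C4: (3/7)·(-7) + (2/7)·1 + (2/7)·(-1) = -3
Highest expected payoff is 29/7, from C3.

C3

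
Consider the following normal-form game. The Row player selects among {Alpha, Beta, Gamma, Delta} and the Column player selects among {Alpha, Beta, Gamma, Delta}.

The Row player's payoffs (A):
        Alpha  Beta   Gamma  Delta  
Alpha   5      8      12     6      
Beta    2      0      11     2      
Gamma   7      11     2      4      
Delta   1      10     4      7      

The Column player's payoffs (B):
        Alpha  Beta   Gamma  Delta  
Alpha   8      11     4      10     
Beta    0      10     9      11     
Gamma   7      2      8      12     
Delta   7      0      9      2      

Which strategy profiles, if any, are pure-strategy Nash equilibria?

There is no pure-strategy Nash equilibrium

A profile is a Nash equilibrium when each player is best-responding to the other.
The Row player's best responses — vs Alpha: Gamma (payoff 7); vs Beta: Gamma (payoff 11); vs Gamma: Alpha (payoff 12); vs Delta: Delta (payoff 7).
The Column player's best responses — vs Alpha: Beta (payoff 11); vs Beta: Delta (payoff 11); vs Gamma: Delta (payoff 12); vs Delta: Gamma (payoff 9).
No cell has both players best-responding. For instance, the Row player's best reply to Gamma is Alpha, but against Alpha the Column player prefers Beta over Gamma.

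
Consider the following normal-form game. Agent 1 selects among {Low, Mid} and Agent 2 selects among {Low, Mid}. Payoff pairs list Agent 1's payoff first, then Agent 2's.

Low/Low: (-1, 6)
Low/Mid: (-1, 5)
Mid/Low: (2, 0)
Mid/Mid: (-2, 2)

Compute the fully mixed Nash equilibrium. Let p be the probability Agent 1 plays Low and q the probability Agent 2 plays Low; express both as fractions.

p = 2/3, q = 1/4

In a mixed NE each player is indifferent between their pure strategies, so the opponent's mix sets the indifference.
Agent 2 indifferent between Low and Mid: p·6 + (1−p)·0 = p·5 + (1−p)·2 ⟹ 0 + 6p = 2 + 3p ⟹ p = 2/3.
Agent 1 indifferent between Low and Mid: q·(-1) + (1−q)·(-1) = q·2 + (1−q)·(-2) ⟹ (-1) + 0q = (-2) + 4q ⟹ q = 1/4.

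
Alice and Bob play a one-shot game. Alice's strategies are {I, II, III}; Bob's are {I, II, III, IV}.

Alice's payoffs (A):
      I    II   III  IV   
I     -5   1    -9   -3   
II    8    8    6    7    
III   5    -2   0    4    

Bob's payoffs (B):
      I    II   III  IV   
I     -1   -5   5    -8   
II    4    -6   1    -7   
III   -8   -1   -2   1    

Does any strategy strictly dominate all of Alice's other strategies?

II

A strategy is strictly dominant if it gives Alice a strictly higher payoff than every other strategy, against every choice by the opponent.
II strictly dominates: vs I: 8 > each of {-5, 5}; vs II: 8 > each of {1, -2}; vs III: 6 > each of {-9, 0}; vs IV: 7 > each of {-3, 4}.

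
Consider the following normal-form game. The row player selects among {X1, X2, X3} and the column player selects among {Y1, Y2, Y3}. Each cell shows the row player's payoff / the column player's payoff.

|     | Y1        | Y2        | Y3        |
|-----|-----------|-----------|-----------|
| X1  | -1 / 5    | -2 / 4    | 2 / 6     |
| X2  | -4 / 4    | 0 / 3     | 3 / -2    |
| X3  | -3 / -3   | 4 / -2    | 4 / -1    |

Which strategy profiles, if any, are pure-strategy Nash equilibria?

(X3, Y3)

Check mutual best responses: a cell is a NE iff neither player can gain by unilaterally deviating.
The row player's best responses — vs Y1: X1 (payoff -1); vs Y2: X3 (payoff 4); vs Y3: X3 (payoff 4).
The column player's best responses — vs X1: Y3 (payoff 6); vs X2: Y1 (payoff 4); vs X3: Y3 (payoff -1).
The only mutual best response is (X3, Y3); neither player gains by switching there.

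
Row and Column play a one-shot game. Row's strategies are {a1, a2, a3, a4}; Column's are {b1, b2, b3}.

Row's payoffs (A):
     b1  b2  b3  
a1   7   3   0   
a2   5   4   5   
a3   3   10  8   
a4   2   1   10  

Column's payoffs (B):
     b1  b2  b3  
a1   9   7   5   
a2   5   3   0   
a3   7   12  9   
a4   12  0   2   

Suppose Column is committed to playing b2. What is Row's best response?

a3

With Column fixed at b2, Row's payoffs are: a1 → 3, a2 → 4, a3 → 10, a4 → 1.
The maximum is 10, achieved by a3.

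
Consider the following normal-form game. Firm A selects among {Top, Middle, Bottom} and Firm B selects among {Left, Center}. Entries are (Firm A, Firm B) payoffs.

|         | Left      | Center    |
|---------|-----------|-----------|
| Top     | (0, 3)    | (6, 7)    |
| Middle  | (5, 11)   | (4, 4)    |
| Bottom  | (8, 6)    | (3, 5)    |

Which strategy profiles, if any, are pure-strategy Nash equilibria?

Find each player's best response to every opponent strategy; NE are the intersections.
Firm A's best responses — vs Left: Bottom (payoff 8); vs Center: Top (payoff 6).
Firm B's best responses — vs Top: Center (payoff 7); vs Middle: Left (payoff 11); vs Bottom: Left (payoff 6).
Mutual best responses occur at (Top, Center) and (Bottom, Left); at each, neither player gains by switching.

(Top, Center) and (Bottom, Left)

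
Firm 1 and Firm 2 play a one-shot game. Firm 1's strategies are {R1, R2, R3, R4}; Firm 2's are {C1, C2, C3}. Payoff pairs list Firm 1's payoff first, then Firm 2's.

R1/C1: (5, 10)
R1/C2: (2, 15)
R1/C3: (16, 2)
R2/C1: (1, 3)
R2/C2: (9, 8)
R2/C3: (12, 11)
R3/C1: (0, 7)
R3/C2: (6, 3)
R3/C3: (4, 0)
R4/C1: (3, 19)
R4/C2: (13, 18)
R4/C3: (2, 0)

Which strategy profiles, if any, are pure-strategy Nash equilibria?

There is no pure-strategy Nash equilibrium

Check mutual best responses: a cell is a NE iff neither player can gain by unilaterally deviating.
Firm 1's best responses — vs C1: R1 (payoff 5); vs C2: R4 (payoff 13); vs C3: R1 (payoff 16).
Firm 2's best responses — vs R1: C2 (payoff 15); vs R2: C3 (payoff 11); vs R3: C1 (payoff 7); vs R4: C1 (payoff 19).
No cell has both players best-responding. For instance, Firm 1's best reply to C1 is R1, but against R1 Firm 2 prefers C2 over C1.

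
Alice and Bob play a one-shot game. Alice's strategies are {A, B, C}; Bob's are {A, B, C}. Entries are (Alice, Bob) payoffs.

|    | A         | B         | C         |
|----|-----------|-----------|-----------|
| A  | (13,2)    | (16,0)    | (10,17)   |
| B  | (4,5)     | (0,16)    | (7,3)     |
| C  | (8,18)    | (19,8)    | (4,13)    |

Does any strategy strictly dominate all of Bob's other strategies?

Check whether one of Bob's strategies beats all alternatives regardless of what the opponent does.
A is not dominant: against A, C gives 17 > 2.
B is not dominant: against A, A gives 2 > 0.
C is not dominant: against B, A gives 5 > 3.
No single strategy is best against every opponent action.

No strictly dominant strategy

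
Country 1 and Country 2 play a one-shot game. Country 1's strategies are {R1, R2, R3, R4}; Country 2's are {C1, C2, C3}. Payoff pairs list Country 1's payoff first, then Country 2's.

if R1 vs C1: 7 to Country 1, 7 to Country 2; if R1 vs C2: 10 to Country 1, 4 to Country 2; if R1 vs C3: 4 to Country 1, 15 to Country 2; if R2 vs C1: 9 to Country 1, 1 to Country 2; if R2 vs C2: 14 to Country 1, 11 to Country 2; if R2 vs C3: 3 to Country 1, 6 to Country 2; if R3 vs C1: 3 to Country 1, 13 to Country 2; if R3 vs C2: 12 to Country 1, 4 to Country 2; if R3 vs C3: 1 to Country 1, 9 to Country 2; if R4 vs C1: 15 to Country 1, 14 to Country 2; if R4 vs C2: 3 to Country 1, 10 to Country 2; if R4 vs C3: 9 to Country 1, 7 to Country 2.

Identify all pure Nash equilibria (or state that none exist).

(R2, C2) and (R4, C1)

Check mutual best responses: a cell is a NE iff neither player can gain by unilaterally deviating.
Country 1's best responses — vs C1: R4 (payoff 15); vs C2: R2 (payoff 14); vs C3: R4 (payoff 9).
Country 2's best responses — vs R1: C3 (payoff 15); vs R2: C2 (payoff 11); vs R3: C1 (payoff 13); vs R4: C1 (payoff 14).
Mutual best responses occur at (R2, C2) and (R4, C1); at each, neither player gains by switching.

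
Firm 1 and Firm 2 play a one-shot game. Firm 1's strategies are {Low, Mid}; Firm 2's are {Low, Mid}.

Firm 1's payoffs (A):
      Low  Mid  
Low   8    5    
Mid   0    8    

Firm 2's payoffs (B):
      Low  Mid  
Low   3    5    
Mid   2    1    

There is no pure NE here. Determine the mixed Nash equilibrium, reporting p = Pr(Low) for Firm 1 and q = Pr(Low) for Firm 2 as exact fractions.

In a mixed NE each player is indifferent between their pure strategies, so the opponent's mix sets the indifference.
Firm 2 indifferent between Low and Mid: p·3 + (1−p)·2 = p·5 + (1−p)·1 ⟹ 2 + 1p = 1 + 4p ⟹ p = 1/3.
Firm 1 indifferent between Low and Mid: q·8 + (1−q)·5 = q·0 + (1−q)·8 ⟹ 5 + 3q = 8 + (-8)q ⟹ q = 3/11.

p = 1/3, q = 3/11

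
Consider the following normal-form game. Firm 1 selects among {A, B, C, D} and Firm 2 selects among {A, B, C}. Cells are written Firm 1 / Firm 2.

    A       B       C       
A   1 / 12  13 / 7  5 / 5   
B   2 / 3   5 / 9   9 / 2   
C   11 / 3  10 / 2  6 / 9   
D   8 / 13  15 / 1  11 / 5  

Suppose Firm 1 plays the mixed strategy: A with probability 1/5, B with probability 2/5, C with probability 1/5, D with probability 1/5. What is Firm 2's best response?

A

Compute Firm 2's expected payoff from each pure strategy against the given mix.
A: (1/5)·12 + (2/5)·3 + (1/5)·3 + (1/5)·13 = 34/5
B: (1/5)·7 + (2/5)·9 + (1/5)·2 + (1/5)·1 = 28/5
C: (1/5)·5 + (2/5)·2 + (1/5)·9 + (1/5)·5 = 23/5
Highest expected payoff is 34/5, from A.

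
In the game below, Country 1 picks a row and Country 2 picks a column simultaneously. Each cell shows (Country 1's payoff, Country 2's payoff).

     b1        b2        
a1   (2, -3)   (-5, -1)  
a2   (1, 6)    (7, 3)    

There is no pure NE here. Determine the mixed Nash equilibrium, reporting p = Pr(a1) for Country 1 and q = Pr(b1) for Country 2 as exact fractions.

In a mixed NE each player is indifferent between their pure strategies, so the opponent's mix sets the indifference.
Country 2 indifferent between b1 and b2: p·(-3) + (1−p)·6 = p·(-1) + (1−p)·3 ⟹ 6 + (-9)p = 3 + (-4)p ⟹ p = 3/5.
Country 1 indifferent between a1 and a2: q·2 + (1−q)·(-5) = q·1 + (1−q)·7 ⟹ (-5) + 7q = 7 + (-6)q ⟹ q = 12/13.

p = 3/5, q = 12/13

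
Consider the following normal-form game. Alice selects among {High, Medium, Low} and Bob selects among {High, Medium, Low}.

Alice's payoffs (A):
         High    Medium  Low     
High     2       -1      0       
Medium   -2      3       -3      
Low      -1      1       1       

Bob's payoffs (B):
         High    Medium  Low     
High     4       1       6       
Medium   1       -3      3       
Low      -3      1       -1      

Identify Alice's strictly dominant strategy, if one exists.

None

Check whether one of Alice's strategies beats all alternatives regardless of what the opponent does.
High is not dominant: against Medium, Medium gives 3 > -1.
Medium is not dominant: against High, High gives 2 > -2.
Low is not dominant: against High, High gives 2 > -1.
No single strategy is best against every opponent action.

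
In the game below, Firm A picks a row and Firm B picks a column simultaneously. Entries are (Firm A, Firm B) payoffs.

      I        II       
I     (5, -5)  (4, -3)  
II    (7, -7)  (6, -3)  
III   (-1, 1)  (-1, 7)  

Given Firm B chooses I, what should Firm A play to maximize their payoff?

With Firm B fixed at I, Firm A's payoffs are: I → 5, II → 7, III → -1.
The maximum is 7, achieved by II.

II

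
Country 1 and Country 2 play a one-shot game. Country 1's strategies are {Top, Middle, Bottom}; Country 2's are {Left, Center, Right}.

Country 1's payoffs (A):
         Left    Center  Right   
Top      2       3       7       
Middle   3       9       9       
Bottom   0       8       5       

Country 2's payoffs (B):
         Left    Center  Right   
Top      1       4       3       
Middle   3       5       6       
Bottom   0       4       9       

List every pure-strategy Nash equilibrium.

(Middle, Right)

A profile is a Nash equilibrium when each player is best-responding to the other.
Country 1's best responses — vs Left: Middle (payoff 3); vs Center: Middle (payoff 9); vs Right: Middle (payoff 9).
Country 2's best responses — vs Top: Center (payoff 4); vs Middle: Right (payoff 6); vs Bottom: Right (payoff 9).
The only mutual best response is (Middle, Right); neither player gains by switching there.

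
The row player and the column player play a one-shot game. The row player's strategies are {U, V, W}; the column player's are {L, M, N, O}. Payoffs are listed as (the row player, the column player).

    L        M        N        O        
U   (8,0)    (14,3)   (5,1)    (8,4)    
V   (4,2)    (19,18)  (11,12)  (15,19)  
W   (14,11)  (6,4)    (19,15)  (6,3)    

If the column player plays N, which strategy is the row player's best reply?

With the column player fixed at N, the row player's payoffs are: U → 5, V → 11, W → 19.
The maximum is 19, achieved by W.

W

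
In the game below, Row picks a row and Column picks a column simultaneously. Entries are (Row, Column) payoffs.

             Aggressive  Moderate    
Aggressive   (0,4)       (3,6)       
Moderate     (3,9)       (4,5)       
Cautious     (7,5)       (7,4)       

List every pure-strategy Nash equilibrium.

(Cautious, Aggressive)

A profile is a Nash equilibrium when each player is best-responding to the other.
Row's best responses — vs Aggressive: Cautious (payoff 7); vs Moderate: Cautious (payoff 7).
Column's best responses — vs Aggressive: Moderate (payoff 6); vs Moderate: Aggressive (payoff 9); vs Cautious: Aggressive (payoff 5).
The only mutual best response is (Cautious, Aggressive); neither player gains by switching there.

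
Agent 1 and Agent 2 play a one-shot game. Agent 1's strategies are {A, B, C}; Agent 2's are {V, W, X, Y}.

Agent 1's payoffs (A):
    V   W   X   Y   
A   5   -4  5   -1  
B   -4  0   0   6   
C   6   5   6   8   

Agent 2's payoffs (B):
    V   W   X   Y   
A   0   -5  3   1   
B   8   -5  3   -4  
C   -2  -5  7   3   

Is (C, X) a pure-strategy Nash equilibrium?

Yes

Holding Agent 2 at X: Agent 1 gets 6 from C, versus 5 from A, 0 from B. No profitable deviation for Agent 1.
Holding Agent 1 at C: Agent 2 gets 7 from X, versus -2 from V, -5 from W, 3 from Y. No profitable deviation for Agent 2 either.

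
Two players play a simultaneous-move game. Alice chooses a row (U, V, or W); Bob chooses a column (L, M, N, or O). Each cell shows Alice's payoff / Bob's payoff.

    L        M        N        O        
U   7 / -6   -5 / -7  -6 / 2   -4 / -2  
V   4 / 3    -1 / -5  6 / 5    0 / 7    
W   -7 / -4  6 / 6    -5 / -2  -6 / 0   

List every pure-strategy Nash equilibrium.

(V, O) and (W, M)

A profile is a Nash equilibrium when each player is best-responding to the other.
Alice's best responses — vs L: U (payoff 7); vs M: W (payoff 6); vs N: V (payoff 6); vs O: V (payoff 0).
Bob's best responses — vs U: N (payoff 2); vs V: O (payoff 7); vs W: M (payoff 6).
Mutual best responses occur at (V, O) and (W, M); at each, neither player gains by switching.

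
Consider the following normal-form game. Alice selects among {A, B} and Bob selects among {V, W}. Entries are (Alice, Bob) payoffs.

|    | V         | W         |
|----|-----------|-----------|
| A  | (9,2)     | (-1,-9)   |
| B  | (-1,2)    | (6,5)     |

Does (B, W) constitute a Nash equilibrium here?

Holding Bob at W: Alice gets 6 from B, versus -1 from A. No profitable deviation for Alice.
Holding Alice at B: Bob gets 5 from W, versus 2 from V. No profitable deviation for Bob either.

Yes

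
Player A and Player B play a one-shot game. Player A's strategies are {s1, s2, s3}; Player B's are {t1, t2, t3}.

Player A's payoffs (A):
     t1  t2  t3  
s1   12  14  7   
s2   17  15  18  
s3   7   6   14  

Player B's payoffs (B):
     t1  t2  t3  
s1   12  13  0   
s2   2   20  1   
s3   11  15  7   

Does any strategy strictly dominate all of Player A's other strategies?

s2

A strategy is strictly dominant if it gives Player A a strictly higher payoff than every other strategy, against every choice by the opponent.
s2 strictly dominates: vs t1: 17 > each of {12, 7}; vs t2: 15 > each of {14, 6}; vs t3: 18 > each of {7, 14}.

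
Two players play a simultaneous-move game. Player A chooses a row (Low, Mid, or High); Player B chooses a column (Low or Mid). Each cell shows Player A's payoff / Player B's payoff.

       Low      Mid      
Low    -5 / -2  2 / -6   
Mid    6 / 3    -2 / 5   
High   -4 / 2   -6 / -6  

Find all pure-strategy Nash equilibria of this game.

None

Find each player's best response to every opponent strategy; NE are the intersections.
Player A's best responses — vs Low: Mid (payoff 6); vs Mid: Low (payoff 2).
Player B's best responses — vs Low: Low (payoff -2); vs Mid: Mid (payoff 5); vs High: Low (payoff 2).
No cell has both players best-responding. For instance, Player A's best reply to Mid is Low, but against Low Player B prefers Low over Mid.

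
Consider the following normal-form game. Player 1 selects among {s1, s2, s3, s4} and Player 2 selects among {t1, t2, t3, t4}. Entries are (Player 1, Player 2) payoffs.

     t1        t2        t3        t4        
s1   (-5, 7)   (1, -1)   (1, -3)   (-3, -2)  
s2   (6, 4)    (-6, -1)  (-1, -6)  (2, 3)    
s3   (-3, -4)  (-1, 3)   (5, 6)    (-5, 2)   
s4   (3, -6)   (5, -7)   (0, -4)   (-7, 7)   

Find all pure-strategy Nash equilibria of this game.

A profile is a Nash equilibrium when each player is best-responding to the other.
Player 1's best responses — vs t1: s2 (payoff 6); vs t2: s4 (payoff 5); vs t3: s3 (payoff 5); vs t4: s2 (payoff 2).
Player 2's best responses — vs s1: t1 (payoff 7); vs s2: t1 (payoff 4); vs s3: t3 (payoff 6); vs s4: t4 (payoff 7).
Mutual best responses occur at (s2, t1) and (s3, t3); at each, neither player gains by switching.

(s2, t1) and (s3, t3)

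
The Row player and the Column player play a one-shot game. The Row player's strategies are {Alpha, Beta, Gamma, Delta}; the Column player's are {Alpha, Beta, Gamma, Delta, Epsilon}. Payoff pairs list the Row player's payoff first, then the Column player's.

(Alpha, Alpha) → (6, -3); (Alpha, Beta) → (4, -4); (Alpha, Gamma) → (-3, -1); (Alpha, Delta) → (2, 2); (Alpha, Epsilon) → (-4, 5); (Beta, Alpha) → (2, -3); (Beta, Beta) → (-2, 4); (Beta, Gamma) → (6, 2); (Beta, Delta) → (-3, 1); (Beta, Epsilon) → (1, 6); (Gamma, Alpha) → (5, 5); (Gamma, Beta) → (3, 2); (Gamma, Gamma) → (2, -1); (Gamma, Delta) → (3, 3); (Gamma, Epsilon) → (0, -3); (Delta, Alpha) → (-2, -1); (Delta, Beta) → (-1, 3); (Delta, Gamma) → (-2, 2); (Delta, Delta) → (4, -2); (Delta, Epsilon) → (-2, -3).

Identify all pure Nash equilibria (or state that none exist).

Check mutual best responses: a cell is a NE iff neither player can gain by unilaterally deviating.
The Row player's best responses — vs Alpha: Alpha (payoff 6); vs Beta: Alpha (payoff 4); vs Gamma: Beta (payoff 6); vs Delta: Delta (payoff 4); vs Epsilon: Beta (payoff 1).
The Column player's best responses — vs Alpha: Epsilon (payoff 5); vs Beta: Epsilon (payoff 6); vs Gamma: Alpha (payoff 5); vs Delta: Beta (payoff 3).
The only mutual best response is (Beta, Epsilon); neither player gains by switching there.

(Beta, Epsilon)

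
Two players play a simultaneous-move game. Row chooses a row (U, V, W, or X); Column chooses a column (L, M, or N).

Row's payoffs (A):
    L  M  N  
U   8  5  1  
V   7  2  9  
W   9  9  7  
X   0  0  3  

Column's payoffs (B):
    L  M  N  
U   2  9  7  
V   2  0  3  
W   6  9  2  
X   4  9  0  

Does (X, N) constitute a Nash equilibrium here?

No

Holding Column at N: Row gets 3 from X but could get 9 by switching to V. Row has a profitable deviation.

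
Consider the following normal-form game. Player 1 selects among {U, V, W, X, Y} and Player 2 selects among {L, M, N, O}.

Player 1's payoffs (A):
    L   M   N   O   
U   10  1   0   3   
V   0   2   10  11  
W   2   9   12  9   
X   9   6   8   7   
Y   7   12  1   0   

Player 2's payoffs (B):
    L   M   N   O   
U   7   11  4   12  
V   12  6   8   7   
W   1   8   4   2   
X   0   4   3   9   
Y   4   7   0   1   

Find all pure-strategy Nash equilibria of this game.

Check mutual best responses: a cell is a NE iff neither player can gain by unilaterally deviating.
Player 1's best responses — vs L: U (payoff 10); vs M: Y (payoff 12); vs N: W (payoff 12); vs O: V (payoff 11).
Player 2's best responses — vs U: O (payoff 12); vs V: L (payoff 12); vs W: M (payoff 8); vs X: O (payoff 9); vs Y: M (payoff 7).
The only mutual best response is (Y, M); neither player gains by switching there.

(Y, M)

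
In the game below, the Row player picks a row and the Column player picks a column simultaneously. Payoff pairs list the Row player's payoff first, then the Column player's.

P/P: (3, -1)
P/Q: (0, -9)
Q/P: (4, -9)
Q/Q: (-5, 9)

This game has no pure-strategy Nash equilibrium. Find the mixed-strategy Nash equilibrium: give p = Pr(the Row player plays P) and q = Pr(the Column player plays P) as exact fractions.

p = 9/13, q = 5/6

In a mixed NE each player is indifferent between their pure strategies, so the opponent's mix sets the indifference.
The Column player indifferent between P and Q: p·(-1) + (1−p)·(-9) = p·(-9) + (1−p)·9 ⟹ (-9) + 8p = 9 + (-18)p ⟹ p = 9/13.
The Row player indifferent between P and Q: q·3 + (1−q)·0 = q·4 + (1−q)·(-5) ⟹ 0 + 3q = (-5) + 9q ⟹ q = 5/6.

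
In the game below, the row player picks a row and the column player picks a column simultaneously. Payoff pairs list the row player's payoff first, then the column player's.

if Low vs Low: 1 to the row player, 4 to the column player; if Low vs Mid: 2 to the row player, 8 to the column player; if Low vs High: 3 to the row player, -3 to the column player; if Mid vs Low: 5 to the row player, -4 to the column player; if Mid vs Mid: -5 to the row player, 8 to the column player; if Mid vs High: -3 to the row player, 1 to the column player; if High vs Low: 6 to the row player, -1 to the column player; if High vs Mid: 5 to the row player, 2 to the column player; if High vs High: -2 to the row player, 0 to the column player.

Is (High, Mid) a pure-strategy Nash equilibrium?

Yes

Holding the column player at Mid: the row player gets 5 from High, versus 2 from Low, -5 from Mid. No profitable deviation for the row player.
Holding the row player at High: the column player gets 2 from Mid, versus -1 from Low, 0 from High. No profitable deviation for the column player either.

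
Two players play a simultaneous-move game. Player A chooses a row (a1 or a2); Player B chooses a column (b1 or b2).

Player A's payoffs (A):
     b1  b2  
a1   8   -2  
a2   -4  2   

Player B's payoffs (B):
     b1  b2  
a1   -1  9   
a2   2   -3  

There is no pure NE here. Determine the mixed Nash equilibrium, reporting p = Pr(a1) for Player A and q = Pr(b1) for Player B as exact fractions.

Each player's mixing probability is pinned down by making the *other* player indifferent.
Player B indifferent between b1 and b2: p·(-1) + (1−p)·2 = p·9 + (1−p)·(-3) ⟹ 2 + (-3)p = (-3) + 12p ⟹ p = 1/3.
Player A indifferent between a1 and a2: q·8 + (1−q)·(-2) = q·(-4) + (1−q)·2 ⟹ (-2) + 10q = 2 + (-6)q ⟹ q = 1/4.

p = 1/3, q = 1/4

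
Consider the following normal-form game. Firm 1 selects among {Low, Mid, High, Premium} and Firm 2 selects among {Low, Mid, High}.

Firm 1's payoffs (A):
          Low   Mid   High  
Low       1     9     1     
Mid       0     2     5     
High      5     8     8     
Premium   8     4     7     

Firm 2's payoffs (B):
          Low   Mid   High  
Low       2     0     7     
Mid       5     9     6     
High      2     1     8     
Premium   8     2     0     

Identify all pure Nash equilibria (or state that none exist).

A profile is a Nash equilibrium when each player is best-responding to the other.
Firm 1's best responses — vs Low: Premium (payoff 8); vs Mid: Low (payoff 9); vs High: High (payoff 8).
Firm 2's best responses — vs Low: High (payoff 7); vs Mid: Mid (payoff 9); vs High: High (payoff 8); vs Premium: Low (payoff 8).
Mutual best responses occur at (High, High) and (Premium, Low); at each, neither player gains by switching.

(High, High) and (Premium, Low)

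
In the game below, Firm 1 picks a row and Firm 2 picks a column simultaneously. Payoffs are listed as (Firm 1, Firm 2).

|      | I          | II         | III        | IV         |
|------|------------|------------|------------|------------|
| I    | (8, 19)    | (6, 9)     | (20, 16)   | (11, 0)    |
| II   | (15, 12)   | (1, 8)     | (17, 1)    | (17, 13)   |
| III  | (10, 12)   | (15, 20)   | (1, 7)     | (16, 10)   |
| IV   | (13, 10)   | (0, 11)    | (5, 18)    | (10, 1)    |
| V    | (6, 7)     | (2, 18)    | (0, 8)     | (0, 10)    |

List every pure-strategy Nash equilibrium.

(II, IV) and (III, II)

Check mutual best responses: a cell is a NE iff neither player can gain by unilaterally deviating.
Firm 1's best responses — vs I: II (payoff 15); vs II: III (payoff 15); vs III: I (payoff 20); vs IV: II (payoff 17).
Firm 2's best responses — vs I: I (payoff 19); vs II: IV (payoff 13); vs III: II (payoff 20); vs IV: III (payoff 18); vs V: II (payoff 18).
Mutual best responses occur at (II, IV) and (III, II); at each, neither player gains by switching.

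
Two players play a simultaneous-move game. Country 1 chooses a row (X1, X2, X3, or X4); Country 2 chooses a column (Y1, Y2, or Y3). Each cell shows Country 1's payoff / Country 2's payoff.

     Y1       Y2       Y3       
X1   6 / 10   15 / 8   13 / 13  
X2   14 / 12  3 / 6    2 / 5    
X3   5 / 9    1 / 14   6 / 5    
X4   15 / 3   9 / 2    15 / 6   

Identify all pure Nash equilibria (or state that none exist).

Find each player's best response to every opponent strategy; NE are the intersections.
Country 1's best responses — vs Y1: X4 (payoff 15); vs Y2: X1 (payoff 15); vs Y3: X4 (payoff 15).
Country 2's best responses — vs X1: Y3 (payoff 13); vs X2: Y1 (payoff 12); vs X3: Y2 (payoff 14); vs X4: Y3 (payoff 6).
The only mutual best response is (X4, Y3); neither player gains by switching there.

(X4, Y3)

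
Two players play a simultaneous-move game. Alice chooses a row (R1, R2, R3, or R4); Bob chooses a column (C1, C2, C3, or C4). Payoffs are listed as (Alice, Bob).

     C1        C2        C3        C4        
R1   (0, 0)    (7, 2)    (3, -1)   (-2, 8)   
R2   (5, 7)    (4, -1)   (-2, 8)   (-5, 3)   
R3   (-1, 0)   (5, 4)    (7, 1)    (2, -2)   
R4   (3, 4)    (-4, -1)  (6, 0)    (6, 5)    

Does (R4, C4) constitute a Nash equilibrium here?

Holding Bob at C4: Alice gets 6 from R4, versus -2 from R1, -5 from R2, 2 from R3. No profitable deviation for Alice.
Holding Alice at R4: Bob gets 5 from C4, versus 4 from C1, -1 from C2, 0 from C3. No profitable deviation for Bob either.

Yes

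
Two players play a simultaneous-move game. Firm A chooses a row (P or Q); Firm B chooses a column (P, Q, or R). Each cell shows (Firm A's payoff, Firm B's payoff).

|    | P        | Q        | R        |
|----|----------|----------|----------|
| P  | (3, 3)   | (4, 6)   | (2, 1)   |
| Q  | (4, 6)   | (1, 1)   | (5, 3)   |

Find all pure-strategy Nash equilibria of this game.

Find each player's best response to every opponent strategy; NE are the intersections.
Firm A's best responses — vs P: Q (payoff 4); vs Q: P (payoff 4); vs R: Q (payoff 5).
Firm B's best responses — vs P: Q (payoff 6); vs Q: P (payoff 6).
Mutual best responses occur at (P, Q) and (Q, P); at each, neither player gains by switching.

(P, Q) and (Q, P)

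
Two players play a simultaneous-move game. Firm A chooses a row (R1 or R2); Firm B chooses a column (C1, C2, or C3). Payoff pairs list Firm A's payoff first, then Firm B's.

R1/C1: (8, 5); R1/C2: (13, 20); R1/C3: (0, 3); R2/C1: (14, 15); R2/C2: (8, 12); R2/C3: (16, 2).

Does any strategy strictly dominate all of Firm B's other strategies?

None

A strategy is strictly dominant if it gives Firm B a strictly higher payoff than every other strategy, against every choice by the opponent.
C1 is not dominant: against R1, C2 gives 20 > 5.
C2 is not dominant: against R2, C1 gives 15 > 12.
C3 is not dominant: against R1, C1 gives 5 > 3.
No single strategy is best against every opponent action.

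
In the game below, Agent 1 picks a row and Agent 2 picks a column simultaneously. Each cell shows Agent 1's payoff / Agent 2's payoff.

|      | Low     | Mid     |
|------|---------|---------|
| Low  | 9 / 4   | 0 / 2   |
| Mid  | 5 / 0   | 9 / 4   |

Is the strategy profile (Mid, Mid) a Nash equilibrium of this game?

Holding Agent 2 at Mid: Agent 1 gets 9 from Mid, versus 0 from Low. No profitable deviation for Agent 1.
Holding Agent 1 at Mid: Agent 2 gets 4 from Mid, versus 0 from Low. No profitable deviation for Agent 2 either.

Yes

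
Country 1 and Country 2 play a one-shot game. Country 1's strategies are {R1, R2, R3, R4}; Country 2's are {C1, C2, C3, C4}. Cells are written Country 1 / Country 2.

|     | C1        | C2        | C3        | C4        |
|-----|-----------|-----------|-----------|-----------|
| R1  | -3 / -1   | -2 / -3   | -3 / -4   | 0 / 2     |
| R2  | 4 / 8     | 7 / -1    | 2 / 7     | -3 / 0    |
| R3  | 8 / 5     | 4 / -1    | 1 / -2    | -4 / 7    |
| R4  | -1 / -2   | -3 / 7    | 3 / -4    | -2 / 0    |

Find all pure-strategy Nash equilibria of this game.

(R1, C4)

Find each player's best response to every opponent strategy; NE are the intersections.
Country 1's best responses — vs C1: R3 (payoff 8); vs C2: R2 (payoff 7); vs C3: R4 (payoff 3); vs C4: R1 (payoff 0).
Country 2's best responses — vs R1: C4 (payoff 2); vs R2: C1 (payoff 8); vs R3: C4 (payoff 7); vs R4: C2 (payoff 7).
The only mutual best response is (R1, C4); neither player gains by switching there.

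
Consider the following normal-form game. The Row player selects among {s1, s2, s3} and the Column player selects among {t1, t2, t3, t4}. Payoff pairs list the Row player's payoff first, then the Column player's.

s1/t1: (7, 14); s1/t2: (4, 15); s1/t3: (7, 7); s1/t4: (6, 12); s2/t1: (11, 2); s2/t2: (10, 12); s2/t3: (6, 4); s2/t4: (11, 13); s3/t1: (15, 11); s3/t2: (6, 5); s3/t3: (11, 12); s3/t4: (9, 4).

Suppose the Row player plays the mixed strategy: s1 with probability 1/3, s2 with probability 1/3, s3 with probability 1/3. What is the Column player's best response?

The Column player's best reply maximizes expected payoff against the mix.
t1: (1/3)·14 + (1/3)·2 + (1/3)·11 = 9
t2: (1/3)·15 + (1/3)·12 + (1/3)·5 = 32/3
t3: (1/3)·7 + (1/3)·4 + (1/3)·12 = 23/3
t4: (1/3)·12 + (1/3)·13 + (1/3)·4 = 29/3
Highest expected payoff is 32/3, from t2.

t2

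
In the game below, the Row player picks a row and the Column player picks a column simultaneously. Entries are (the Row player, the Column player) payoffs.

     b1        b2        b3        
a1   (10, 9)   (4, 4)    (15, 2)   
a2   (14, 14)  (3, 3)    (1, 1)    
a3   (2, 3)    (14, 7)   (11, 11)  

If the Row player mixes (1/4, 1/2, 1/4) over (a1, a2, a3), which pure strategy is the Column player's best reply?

The Column player's best reply maximizes expected payoff against the mix.
b1: (1/4)·9 + (1/2)·14 + (1/4)·3 = 10
b2: (1/4)·4 + (1/2)·3 + (1/4)·7 = 17/4
b3: (1/4)·2 + (1/2)·1 + (1/4)·11 = 15/4
Highest expected payoff is 10, from b1.

b1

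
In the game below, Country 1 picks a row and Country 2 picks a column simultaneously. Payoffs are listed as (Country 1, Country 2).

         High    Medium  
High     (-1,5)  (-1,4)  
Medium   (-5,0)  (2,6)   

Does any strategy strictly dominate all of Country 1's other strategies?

A strategy is strictly dominant if it gives Country 1 a strictly higher payoff than every other strategy, against every choice by the opponent.
High is not dominant: against Medium, Medium gives 2 > -1.
Medium is not dominant: against High, High gives -1 > -5.
No single strategy is best against every opponent action.

None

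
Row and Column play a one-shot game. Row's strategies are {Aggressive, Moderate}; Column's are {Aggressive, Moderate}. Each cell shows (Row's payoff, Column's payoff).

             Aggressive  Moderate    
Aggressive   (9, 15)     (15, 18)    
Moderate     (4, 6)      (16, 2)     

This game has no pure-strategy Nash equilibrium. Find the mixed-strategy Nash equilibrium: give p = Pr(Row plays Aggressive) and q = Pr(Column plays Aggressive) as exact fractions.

In a mixed NE each player is indifferent between their pure strategies, so the opponent's mix sets the indifference.
Column indifferent between Aggressive and Moderate: p·15 + (1−p)·6 = p·18 + (1−p)·2 ⟹ 6 + 9p = 2 + 16p ⟹ p = 4/7.
Row indifferent between Aggressive and Moderate: q·9 + (1−q)·15 = q·4 + (1−q)·16 ⟹ 15 + (-6)q = 16 + (-12)q ⟹ q = 1/6.

p = 4/7, q = 1/6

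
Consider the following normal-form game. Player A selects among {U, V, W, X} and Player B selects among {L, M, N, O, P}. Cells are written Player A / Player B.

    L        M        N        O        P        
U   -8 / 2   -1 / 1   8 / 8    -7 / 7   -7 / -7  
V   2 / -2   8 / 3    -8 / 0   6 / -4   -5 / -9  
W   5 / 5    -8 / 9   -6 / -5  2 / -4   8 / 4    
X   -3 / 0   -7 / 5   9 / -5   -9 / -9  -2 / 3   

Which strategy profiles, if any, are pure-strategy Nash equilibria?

Check mutual best responses: a cell is a NE iff neither player can gain by unilaterally deviating.
Player A's best responses — vs L: W (payoff 5); vs M: V (payoff 8); vs N: X (payoff 9); vs O: V (payoff 6); vs P: W (payoff 8).
Player B's best responses — vs U: N (payoff 8); vs V: M (payoff 3); vs W: M (payoff 9); vs X: M (payoff 5).
The only mutual best response is (V, M); neither player gains by switching there.

(V, M)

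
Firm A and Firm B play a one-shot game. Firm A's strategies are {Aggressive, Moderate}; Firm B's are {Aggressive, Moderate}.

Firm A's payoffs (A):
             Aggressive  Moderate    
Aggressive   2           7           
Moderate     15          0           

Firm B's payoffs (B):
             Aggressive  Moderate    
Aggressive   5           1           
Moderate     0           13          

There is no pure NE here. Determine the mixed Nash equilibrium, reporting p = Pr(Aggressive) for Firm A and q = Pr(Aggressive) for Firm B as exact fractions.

p = 13/17, q = 7/20

In a mixed NE each player is indifferent between their pure strategies, so the opponent's mix sets the indifference.
Firm B indifferent between Aggressive and Moderate: p·5 + (1−p)·0 = p·1 + (1−p)·13 ⟹ 0 + 5p = 13 + (-12)p ⟹ p = 13/17.
Firm A indifferent between Aggressive and Moderate: q·2 + (1−q)·7 = q·15 + (1−q)·0 ⟹ 7 + (-5)q = 0 + 15q ⟹ q = 7/20.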